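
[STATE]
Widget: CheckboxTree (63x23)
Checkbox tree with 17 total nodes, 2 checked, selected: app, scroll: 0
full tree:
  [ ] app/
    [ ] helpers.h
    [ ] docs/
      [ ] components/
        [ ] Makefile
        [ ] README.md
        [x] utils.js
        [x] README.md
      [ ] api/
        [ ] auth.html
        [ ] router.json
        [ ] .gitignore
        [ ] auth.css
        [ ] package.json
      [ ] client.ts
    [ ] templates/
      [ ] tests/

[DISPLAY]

>[-] app/                                                      
   [ ] helpers.h                                               
   [-] docs/                                                   
     [-] components/                                           
       [ ] Makefile                                            
       [ ] README.md                                           
       [x] utils.js                                            
       [x] README.md                                           
     [ ] api/                                                  
       [ ] auth.html                                           
       [ ] router.json                                         
       [ ] .gitignore                                          
       [ ] auth.css                                            
       [ ] package.json                                        
     [ ] client.ts                                             
   [ ] templates/                                              
     [ ] tests/                                                
                                                               
                                                               
                                                               
                                                               
                                                               
                                                               


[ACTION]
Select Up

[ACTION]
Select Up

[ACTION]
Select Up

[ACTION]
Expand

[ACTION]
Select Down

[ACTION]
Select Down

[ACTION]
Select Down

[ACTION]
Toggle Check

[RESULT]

 [-] app/                                                      
   [ ] helpers.h                                               
   [-] docs/                                                   
>    [x] components/                                           
       [x] Makefile                                            
       [x] README.md                                           
       [x] utils.js                                            
       [x] README.md                                           
     [ ] api/                                                  
       [ ] auth.html                                           
       [ ] router.json                                         
       [ ] .gitignore                                          
       [ ] auth.css                                            
       [ ] package.json                                        
     [ ] client.ts                                             
   [ ] templates/                                              
     [ ] tests/                                                
                                                               
                                                               
                                                               
                                                               
                                                               
                                                               


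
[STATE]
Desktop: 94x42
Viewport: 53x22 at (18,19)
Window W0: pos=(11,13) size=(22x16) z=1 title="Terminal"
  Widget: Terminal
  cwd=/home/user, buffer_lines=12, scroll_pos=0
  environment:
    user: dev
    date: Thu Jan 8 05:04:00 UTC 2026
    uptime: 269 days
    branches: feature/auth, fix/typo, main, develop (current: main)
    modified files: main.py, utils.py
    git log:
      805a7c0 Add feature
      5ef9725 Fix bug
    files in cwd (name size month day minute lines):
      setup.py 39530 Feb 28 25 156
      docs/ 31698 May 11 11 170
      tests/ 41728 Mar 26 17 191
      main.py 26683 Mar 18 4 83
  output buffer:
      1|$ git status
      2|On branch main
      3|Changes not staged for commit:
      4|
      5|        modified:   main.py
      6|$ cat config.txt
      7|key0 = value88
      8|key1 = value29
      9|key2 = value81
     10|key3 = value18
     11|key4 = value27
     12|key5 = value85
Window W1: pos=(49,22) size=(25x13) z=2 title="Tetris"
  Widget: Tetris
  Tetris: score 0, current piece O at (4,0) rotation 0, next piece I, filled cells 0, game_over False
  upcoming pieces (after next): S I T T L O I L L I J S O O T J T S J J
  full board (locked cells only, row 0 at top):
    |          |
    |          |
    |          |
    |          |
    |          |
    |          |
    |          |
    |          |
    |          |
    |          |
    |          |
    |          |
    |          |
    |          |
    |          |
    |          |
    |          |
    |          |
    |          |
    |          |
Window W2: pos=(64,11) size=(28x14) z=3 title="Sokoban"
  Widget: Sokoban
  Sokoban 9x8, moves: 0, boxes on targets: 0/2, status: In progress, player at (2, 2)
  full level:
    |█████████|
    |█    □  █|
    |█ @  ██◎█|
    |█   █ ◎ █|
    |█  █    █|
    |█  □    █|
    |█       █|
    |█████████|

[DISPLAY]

              ┃                               ┃█  □  
  modified:   ┃                               ┃█     
config.txt    ┃                               ┃██████
 value88      ┃                ┏━━━━━━━━━━━━━━┃Moves:
 value29      ┃                ┃ Tetris       ┃      
 value81      ┃                ┠──────────────┗━━━━━━
 value18      ┃                ┃          │Next:     
 value27      ┃                ┃          │████      
 value85      ┃                ┃          │          
━━━━━━━━━━━━━━┛                ┃          │          
                               ┃          │          
                               ┃          │          
                               ┃          │Score:    
                               ┃          │0         
                               ┃          │          
                               ┗━━━━━━━━━━━━━━━━━━━━━
                                                     
                                                     
                                                     
                                                     
                                                     
                                                     


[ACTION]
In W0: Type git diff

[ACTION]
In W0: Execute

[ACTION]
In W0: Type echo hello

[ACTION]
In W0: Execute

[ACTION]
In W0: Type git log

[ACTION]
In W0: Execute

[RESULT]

3 +1,4 @@     ┃                               ┃█  □  
ated          ┃                               ┃█     
t sys         ┃                               ┃██████
 hello        ┃                ┏━━━━━━━━━━━━━━┃Moves:
              ┃                ┃ Tetris       ┃      
log           ┃                ┠──────────────┗━━━━━━
0 Add feature ┃                ┃          │Next:     
5 Fix bug     ┃                ┃          │████      
              ┃                ┃          │          
━━━━━━━━━━━━━━┛                ┃          │          
                               ┃          │          
                               ┃          │          
                               ┃          │Score:    
                               ┃          │0         
                               ┃          │          
                               ┗━━━━━━━━━━━━━━━━━━━━━
                                                     
                                                     
                                                     
                                                     
                                                     
                                                     


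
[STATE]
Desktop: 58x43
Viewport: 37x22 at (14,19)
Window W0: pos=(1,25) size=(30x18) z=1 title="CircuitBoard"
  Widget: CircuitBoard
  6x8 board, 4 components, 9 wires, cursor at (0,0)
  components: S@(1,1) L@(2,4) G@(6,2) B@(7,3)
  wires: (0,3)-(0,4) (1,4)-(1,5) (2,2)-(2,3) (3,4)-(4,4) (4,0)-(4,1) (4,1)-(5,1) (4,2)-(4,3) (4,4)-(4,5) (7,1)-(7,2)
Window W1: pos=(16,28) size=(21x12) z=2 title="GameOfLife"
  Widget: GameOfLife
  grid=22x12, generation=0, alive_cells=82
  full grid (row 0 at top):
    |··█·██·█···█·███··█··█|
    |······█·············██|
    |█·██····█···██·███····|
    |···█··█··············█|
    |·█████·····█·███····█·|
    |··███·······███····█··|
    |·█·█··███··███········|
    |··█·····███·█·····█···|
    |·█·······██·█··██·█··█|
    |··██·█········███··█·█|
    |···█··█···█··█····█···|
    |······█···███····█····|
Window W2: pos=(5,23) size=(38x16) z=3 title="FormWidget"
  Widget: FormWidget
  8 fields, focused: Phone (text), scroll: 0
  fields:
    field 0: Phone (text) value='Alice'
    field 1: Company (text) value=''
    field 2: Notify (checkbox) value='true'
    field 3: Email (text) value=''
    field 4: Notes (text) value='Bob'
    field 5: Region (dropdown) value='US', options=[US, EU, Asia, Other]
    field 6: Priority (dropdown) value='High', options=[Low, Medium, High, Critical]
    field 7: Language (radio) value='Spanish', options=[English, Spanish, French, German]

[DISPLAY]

                                     
                                     
                                     
                                     
━━━━━━━━━━━━━━━━━━━━━━━━━━━━┓        
get                         ┃        
────────────────────────────┨        
      [Alice               ]┃        
y:    [                    ]┃        
:     [x]                   ┃        
      [                    ]┃        
      [Bob                 ]┃        
:     [US                 ▼]┃        
ty:   [High               ▼]┃        
ge:   ( ) English  (●) Spani┃        
                            ┃        
                            ┃        
                            ┃        
                            ┃        
━━━━━━━━━━━━━━━━━━━━━━━━━━━━┛        
  ┗━━━━━━━━━━━━━━━━━━━┛              
                ┃                    


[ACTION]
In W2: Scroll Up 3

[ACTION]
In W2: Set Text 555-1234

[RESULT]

                                     
                                     
                                     
                                     
━━━━━━━━━━━━━━━━━━━━━━━━━━━━┓        
get                         ┃        
────────────────────────────┨        
      [555-1234            ]┃        
y:    [                    ]┃        
:     [x]                   ┃        
      [                    ]┃        
      [Bob                 ]┃        
:     [US                 ▼]┃        
ty:   [High               ▼]┃        
ge:   ( ) English  (●) Spani┃        
                            ┃        
                            ┃        
                            ┃        
                            ┃        
━━━━━━━━━━━━━━━━━━━━━━━━━━━━┛        
  ┗━━━━━━━━━━━━━━━━━━━┛              
                ┃                    


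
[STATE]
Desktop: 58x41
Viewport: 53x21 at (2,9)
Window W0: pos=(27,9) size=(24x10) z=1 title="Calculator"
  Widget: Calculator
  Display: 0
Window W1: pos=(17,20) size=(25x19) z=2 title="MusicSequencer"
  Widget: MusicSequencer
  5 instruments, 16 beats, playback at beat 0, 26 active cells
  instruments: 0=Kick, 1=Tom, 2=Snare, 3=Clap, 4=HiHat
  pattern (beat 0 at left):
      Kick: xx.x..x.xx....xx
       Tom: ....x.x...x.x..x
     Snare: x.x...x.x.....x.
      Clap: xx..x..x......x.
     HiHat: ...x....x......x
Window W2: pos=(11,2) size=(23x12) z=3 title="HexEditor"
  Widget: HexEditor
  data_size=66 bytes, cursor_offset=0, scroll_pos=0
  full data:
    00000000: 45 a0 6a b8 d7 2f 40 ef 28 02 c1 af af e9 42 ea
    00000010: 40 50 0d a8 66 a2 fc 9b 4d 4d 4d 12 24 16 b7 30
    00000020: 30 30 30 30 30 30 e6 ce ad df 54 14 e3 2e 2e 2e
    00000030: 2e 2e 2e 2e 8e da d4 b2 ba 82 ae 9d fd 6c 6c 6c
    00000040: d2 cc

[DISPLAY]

         ┃00000040  d2 cc      ┃━━━━━━━━━━━━━━━━┓    
         ┃                     ┃lator           ┃    
         ┃                     ┃────────────────┨    
         ┃                     ┃               0┃    
         ┗━━━━━━━━━━━━━━━━━━━━━┛──┬───┬───┐     ┃    
                         ┃│ 7 │ 8 │ 9 │ ÷ │     ┃    
                         ┃├───┼───┼───┼───┤     ┃    
                         ┃│ 4 │ 5 │ 6 │ × │     ┃    
                         ┃└───┴───┴───┴───┘     ┃    
                         ┗━━━━━━━━━━━━━━━━━━━━━━┛    
                                                     
               ┏━━━━━━━━━━━━━━━━━━━━━━━┓             
               ┃ MusicSequencer        ┃             
               ┠───────────────────────┨             
               ┃      ▼123456789012345 ┃             
               ┃  Kick██·█··█·██····██ ┃             
               ┃   Tom····█·█···█·█··█ ┃             
               ┃ Snare█·█···█·█·····█· ┃             
               ┃  Clap██··█··█······█· ┃             
               ┃ HiHat···█····█······█ ┃             
               ┃                       ┃             


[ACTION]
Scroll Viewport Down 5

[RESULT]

                         ┃│ 7 │ 8 │ 9 │ ÷ │     ┃    
                         ┃├───┼───┼───┼───┤     ┃    
                         ┃│ 4 │ 5 │ 6 │ × │     ┃    
                         ┃└───┴───┴───┴───┘     ┃    
                         ┗━━━━━━━━━━━━━━━━━━━━━━┛    
                                                     
               ┏━━━━━━━━━━━━━━━━━━━━━━━┓             
               ┃ MusicSequencer        ┃             
               ┠───────────────────────┨             
               ┃      ▼123456789012345 ┃             
               ┃  Kick██·█··█·██····██ ┃             
               ┃   Tom····█·█···█·█··█ ┃             
               ┃ Snare█·█···█·█·····█· ┃             
               ┃  Clap██··█··█······█· ┃             
               ┃ HiHat···█····█······█ ┃             
               ┃                       ┃             
               ┃                       ┃             
               ┃                       ┃             
               ┃                       ┃             
               ┃                       ┃             
               ┃                       ┃             


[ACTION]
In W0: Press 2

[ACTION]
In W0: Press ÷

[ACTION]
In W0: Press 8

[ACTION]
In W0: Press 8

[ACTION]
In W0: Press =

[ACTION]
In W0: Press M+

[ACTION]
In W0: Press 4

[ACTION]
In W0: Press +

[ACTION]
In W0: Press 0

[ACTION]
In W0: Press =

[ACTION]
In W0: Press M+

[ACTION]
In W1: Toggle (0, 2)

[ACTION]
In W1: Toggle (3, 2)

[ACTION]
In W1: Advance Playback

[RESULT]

                         ┃│ 7 │ 8 │ 9 │ ÷ │     ┃    
                         ┃├───┼───┼───┼───┤     ┃    
                         ┃│ 4 │ 5 │ 6 │ × │     ┃    
                         ┃└───┴───┴───┴───┘     ┃    
                         ┗━━━━━━━━━━━━━━━━━━━━━━┛    
                                                     
               ┏━━━━━━━━━━━━━━━━━━━━━━━┓             
               ┃ MusicSequencer        ┃             
               ┠───────────────────────┨             
               ┃      0▼23456789012345 ┃             
               ┃  Kick████··█·██····██ ┃             
               ┃   Tom····█·█···█·█··█ ┃             
               ┃ Snare█·█···█·█·····█· ┃             
               ┃  Clap███·█··█······█· ┃             
               ┃ HiHat···█····█······█ ┃             
               ┃                       ┃             
               ┃                       ┃             
               ┃                       ┃             
               ┃                       ┃             
               ┃                       ┃             
               ┃                       ┃             


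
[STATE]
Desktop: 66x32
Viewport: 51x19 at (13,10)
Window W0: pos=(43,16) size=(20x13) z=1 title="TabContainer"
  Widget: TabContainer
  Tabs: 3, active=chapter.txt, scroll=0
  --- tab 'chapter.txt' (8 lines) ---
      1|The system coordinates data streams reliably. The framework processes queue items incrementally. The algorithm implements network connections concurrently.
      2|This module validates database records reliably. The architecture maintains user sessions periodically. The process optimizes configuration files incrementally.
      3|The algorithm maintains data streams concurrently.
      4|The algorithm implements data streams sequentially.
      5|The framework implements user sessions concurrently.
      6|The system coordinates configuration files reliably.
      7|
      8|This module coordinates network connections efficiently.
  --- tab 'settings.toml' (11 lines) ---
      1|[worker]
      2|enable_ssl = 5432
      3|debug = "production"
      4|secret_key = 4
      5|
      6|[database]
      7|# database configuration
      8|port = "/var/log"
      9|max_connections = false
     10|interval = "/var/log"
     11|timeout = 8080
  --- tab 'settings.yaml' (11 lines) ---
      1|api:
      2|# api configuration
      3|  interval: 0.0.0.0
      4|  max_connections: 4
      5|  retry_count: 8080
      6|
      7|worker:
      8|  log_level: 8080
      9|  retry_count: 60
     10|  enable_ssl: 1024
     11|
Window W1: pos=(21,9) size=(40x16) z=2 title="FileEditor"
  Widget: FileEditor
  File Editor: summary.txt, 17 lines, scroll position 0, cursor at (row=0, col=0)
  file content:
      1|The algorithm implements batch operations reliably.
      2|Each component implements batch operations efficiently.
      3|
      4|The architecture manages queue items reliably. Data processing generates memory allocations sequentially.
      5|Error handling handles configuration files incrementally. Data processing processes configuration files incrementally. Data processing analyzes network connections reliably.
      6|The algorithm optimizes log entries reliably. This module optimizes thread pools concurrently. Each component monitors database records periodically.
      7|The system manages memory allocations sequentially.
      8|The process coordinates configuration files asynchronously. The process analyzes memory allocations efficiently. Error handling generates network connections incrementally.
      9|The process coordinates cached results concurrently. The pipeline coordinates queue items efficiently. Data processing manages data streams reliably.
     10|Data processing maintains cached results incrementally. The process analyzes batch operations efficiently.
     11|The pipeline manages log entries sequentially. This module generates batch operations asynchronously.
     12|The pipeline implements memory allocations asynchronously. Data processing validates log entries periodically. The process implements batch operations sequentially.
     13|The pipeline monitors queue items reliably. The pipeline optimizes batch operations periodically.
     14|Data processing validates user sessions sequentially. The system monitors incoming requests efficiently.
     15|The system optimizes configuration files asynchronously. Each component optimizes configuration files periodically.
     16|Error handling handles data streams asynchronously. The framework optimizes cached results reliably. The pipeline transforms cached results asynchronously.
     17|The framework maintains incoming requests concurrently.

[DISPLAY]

        ┃ FileEditor                           ┃   
        ┠──────────────────────────────────────┨   
        ┃█he algorithm implements batch operat▲┃   
        ┃Each component implements batch opera█┃   
        ┃                                     ░┃   
        ┃The architecture manages queue items ░┃   
        ┃Error handling handles configuration ░┃━┓ 
        ┃The algorithm optimizes log entries r░┃ ┃ 
        ┃The system manages memory allocations░┃─┨ 
        ┃The process coordinates configuration░┃t┃ 
        ┃The process coordinates cached result░┃─┃ 
        ┃Data processing maintains cached resu░┃n┃ 
        ┃The pipeline manages log entries sequ░┃a┃ 
        ┃The pipeline implements memory alloca▼┃n┃ 
        ┗━━━━━━━━━━━━━━━━━━━━━━━━━━━━━━━━━━━━━━┛l┃ 
                              ┃The framework impl┃ 
                              ┃The system coordin┃ 
                              ┃                  ┃ 
                              ┗━━━━━━━━━━━━━━━━━━┛ 


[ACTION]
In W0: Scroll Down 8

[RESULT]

        ┃ FileEditor                           ┃   
        ┠──────────────────────────────────────┨   
        ┃█he algorithm implements batch operat▲┃   
        ┃Each component implements batch opera█┃   
        ┃                                     ░┃   
        ┃The architecture manages queue items ░┃   
        ┃Error handling handles configuration ░┃━┓ 
        ┃The algorithm optimizes log entries r░┃ ┃ 
        ┃The system manages memory allocations░┃─┨ 
        ┃The process coordinates configuration░┃t┃ 
        ┃The process coordinates cached result░┃─┃ 
        ┃Data processing maintains cached resu░┃i┃ 
        ┃The pipeline manages log entries sequ░┃ ┃ 
        ┃The pipeline implements memory alloca▼┃ ┃ 
        ┗━━━━━━━━━━━━━━━━━━━━━━━━━━━━━━━━━━━━━━┛ ┃ 
                              ┃                  ┃ 
                              ┃                  ┃ 
                              ┃                  ┃ 
                              ┗━━━━━━━━━━━━━━━━━━┛ 


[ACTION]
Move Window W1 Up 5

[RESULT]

        ┃The architecture manages queue items ░┃   
        ┃Error handling handles configuration ░┃   
        ┃The algorithm optimizes log entries r░┃   
        ┃The system manages memory allocations░┃   
        ┃The process coordinates configuration░┃   
        ┃The process coordinates cached result░┃   
        ┃Data processing maintains cached resu░┃━┓ 
        ┃The pipeline manages log entries sequ░┃ ┃ 
        ┃The pipeline implements memory alloca▼┃─┨ 
        ┗━━━━━━━━━━━━━━━━━━━━━━━━━━━━━━━━━━━━━━┛t┃ 
                              ┃──────────────────┃ 
                              ┃This module coordi┃ 
                              ┃                  ┃ 
                              ┃                  ┃ 
                              ┃                  ┃ 
                              ┃                  ┃ 
                              ┃                  ┃ 
                              ┃                  ┃ 
                              ┗━━━━━━━━━━━━━━━━━━┛ 


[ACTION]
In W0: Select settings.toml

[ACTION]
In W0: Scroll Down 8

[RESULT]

        ┃The architecture manages queue items ░┃   
        ┃Error handling handles configuration ░┃   
        ┃The algorithm optimizes log entries r░┃   
        ┃The system manages memory allocations░┃   
        ┃The process coordinates configuration░┃   
        ┃The process coordinates cached result░┃   
        ┃Data processing maintains cached resu░┃━┓ 
        ┃The pipeline manages log entries sequ░┃ ┃ 
        ┃The pipeline implements memory alloca▼┃─┨ 
        ┗━━━━━━━━━━━━━━━━━━━━━━━━━━━━━━━━━━━━━━┛t┃ 
                              ┃──────────────────┃ 
                              ┃max_connections = ┃ 
                              ┃interval = "/var/l┃ 
                              ┃timeout = 8080    ┃ 
                              ┃                  ┃ 
                              ┃                  ┃ 
                              ┃                  ┃ 
                              ┃                  ┃ 
                              ┗━━━━━━━━━━━━━━━━━━┛ 


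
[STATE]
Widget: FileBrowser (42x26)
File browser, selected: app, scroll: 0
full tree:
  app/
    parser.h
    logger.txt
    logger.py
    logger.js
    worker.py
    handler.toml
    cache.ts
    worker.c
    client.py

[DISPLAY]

> [-] app/                                
    parser.h                              
    logger.txt                            
    logger.py                             
    logger.js                             
    worker.py                             
    handler.toml                          
    cache.ts                              
    worker.c                              
    client.py                             
                                          
                                          
                                          
                                          
                                          
                                          
                                          
                                          
                                          
                                          
                                          
                                          
                                          
                                          
                                          
                                          


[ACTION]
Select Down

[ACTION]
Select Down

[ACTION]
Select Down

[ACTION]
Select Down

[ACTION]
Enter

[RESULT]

  [-] app/                                
    parser.h                              
    logger.txt                            
    logger.py                             
  > logger.js                             
    worker.py                             
    handler.toml                          
    cache.ts                              
    worker.c                              
    client.py                             
                                          
                                          
                                          
                                          
                                          
                                          
                                          
                                          
                                          
                                          
                                          
                                          
                                          
                                          
                                          
                                          


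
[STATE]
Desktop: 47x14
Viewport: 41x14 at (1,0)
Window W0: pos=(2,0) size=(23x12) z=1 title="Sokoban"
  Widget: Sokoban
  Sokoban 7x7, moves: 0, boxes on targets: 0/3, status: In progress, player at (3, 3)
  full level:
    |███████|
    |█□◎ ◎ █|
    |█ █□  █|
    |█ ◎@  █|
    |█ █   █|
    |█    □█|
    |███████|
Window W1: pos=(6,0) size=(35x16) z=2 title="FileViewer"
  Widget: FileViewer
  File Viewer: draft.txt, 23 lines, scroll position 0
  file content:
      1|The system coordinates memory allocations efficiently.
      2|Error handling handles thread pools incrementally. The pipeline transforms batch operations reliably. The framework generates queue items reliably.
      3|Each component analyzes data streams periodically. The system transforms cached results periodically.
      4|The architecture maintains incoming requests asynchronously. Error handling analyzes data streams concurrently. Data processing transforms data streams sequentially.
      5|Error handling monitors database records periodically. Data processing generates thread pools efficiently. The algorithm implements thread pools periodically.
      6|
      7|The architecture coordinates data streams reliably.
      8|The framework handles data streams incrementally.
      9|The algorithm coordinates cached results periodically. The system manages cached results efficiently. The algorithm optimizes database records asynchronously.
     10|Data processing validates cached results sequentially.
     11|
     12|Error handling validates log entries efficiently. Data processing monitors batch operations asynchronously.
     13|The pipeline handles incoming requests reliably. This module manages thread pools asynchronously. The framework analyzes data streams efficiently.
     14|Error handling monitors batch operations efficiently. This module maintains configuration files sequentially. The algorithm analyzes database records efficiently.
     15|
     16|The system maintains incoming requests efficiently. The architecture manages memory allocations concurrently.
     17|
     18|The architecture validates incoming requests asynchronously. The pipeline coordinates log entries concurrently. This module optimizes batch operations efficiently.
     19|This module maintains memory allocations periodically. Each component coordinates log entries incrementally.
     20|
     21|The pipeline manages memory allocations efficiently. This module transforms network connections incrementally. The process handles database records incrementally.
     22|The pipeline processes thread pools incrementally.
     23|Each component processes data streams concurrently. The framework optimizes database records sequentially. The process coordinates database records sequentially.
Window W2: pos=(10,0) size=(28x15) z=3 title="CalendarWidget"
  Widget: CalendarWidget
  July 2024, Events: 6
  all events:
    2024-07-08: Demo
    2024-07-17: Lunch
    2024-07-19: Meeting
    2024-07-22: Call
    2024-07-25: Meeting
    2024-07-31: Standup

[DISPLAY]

 ┏━━━┏━━━┏━━━━━━━━━━━━━━━━━━━━━━━━━━┓━━┓ 
 ┃ So┃ Fi┃ CalendarWidget           ┃  ┃ 
 ┠───┠───┠──────────────────────────┨──┨ 
 ┃███┃The┃        July 2024         ┃l▲┃ 
 ┃█□◎┃Err┃Mo Tu We Th Fr Sa Su      ┃o█┃ 
 ┃█ █┃Eac┃ 1  2  3  4  5  6  7      ┃r░┃ 
 ┃█ ◎┃The┃ 8*  9 10 11 12 13 14     ┃m░┃ 
 ┃█ █┃Err┃15 16 17* 18 19* 20 21    ┃e░┃ 
 ┃█  ┃   ┃22* 23 24 25* 26 27 28    ┃ ░┃ 
 ┃███┃The┃29 30 31*                 ┃t░┃ 
 ┃Mov┃The┃                          ┃a░┃ 
 ┗━━━┃The┃                          ┃d░┃ 
     ┃Dat┃                          ┃d░┃ 
     ┃   ┃                          ┃ ░┃ 


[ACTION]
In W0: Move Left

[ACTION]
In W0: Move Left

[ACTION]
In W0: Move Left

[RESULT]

 ┏━━━┏━━━┏━━━━━━━━━━━━━━━━━━━━━━━━━━┓━━┓ 
 ┃ So┃ Fi┃ CalendarWidget           ┃  ┃ 
 ┠───┠───┠──────────────────────────┨──┨ 
 ┃███┃The┃        July 2024         ┃l▲┃ 
 ┃█□◎┃Err┃Mo Tu We Th Fr Sa Su      ┃o█┃ 
 ┃█ █┃Eac┃ 1  2  3  4  5  6  7      ┃r░┃ 
 ┃█@◎┃The┃ 8*  9 10 11 12 13 14     ┃m░┃ 
 ┃█ █┃Err┃15 16 17* 18 19* 20 21    ┃e░┃ 
 ┃█  ┃   ┃22* 23 24 25* 26 27 28    ┃ ░┃ 
 ┃███┃The┃29 30 31*                 ┃t░┃ 
 ┃Mov┃The┃                          ┃a░┃ 
 ┗━━━┃The┃                          ┃d░┃ 
     ┃Dat┃                          ┃d░┃ 
     ┃   ┃                          ┃ ░┃ 


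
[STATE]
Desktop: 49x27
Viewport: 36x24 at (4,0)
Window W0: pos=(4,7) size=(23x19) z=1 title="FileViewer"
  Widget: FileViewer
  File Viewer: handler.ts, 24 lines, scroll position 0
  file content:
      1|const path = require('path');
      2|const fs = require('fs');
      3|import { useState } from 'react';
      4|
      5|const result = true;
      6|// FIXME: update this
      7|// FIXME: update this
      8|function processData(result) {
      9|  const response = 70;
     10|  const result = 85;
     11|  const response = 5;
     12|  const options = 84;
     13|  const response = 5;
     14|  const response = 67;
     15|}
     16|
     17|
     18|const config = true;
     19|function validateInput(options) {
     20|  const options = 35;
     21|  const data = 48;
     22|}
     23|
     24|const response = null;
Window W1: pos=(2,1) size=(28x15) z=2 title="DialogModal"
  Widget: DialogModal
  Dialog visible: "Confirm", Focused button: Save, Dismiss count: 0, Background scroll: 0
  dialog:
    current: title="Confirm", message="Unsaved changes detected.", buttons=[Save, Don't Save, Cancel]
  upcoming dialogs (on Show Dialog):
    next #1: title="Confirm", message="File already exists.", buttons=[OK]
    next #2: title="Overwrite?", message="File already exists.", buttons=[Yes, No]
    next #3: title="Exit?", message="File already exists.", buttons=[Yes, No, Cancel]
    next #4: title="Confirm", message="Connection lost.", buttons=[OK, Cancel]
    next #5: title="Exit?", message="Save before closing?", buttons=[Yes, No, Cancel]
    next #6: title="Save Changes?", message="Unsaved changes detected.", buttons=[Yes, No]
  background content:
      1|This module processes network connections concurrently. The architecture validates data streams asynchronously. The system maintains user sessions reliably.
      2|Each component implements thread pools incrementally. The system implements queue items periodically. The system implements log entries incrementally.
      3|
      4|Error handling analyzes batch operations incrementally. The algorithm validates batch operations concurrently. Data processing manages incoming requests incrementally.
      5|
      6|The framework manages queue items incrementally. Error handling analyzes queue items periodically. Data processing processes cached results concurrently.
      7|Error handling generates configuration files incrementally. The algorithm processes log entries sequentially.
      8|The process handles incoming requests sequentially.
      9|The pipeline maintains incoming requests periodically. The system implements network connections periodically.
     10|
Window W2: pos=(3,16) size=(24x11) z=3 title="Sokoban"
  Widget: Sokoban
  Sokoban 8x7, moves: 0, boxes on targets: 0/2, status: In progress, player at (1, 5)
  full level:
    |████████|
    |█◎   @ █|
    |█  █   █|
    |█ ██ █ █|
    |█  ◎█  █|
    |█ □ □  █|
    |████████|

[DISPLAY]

                                    
━━━━━━━━━━━━━━━━━━━━━━━━━┓          
DialogModal              ┃          
─────────────────────────┨          
his module processes netw┃          
ach component implements ┃          
                         ┃          
r┌────────────────────┐ba┃          
 │      Confirm       │  ┃          
h│Unsaved changes dete│eu┃          
r│[Save]  Don't Save  │ c┃          
h└────────────────────┘mi┃          
he pipeline maintains inc┃          
                         ┃          
                         ┃          
━━━━━━━━━━━━━━━━━━━━━━━━━┛          
━━━━━━━━━━━━━━━━━━━━━━┓             
 Sokoban              ┃             
──────────────────────┨             
████████              ┃             
█◎   @ █              ┃             
█  █   █              ┃             
█ ██ █ █              ┃             
█  ◎█  █              ┃             


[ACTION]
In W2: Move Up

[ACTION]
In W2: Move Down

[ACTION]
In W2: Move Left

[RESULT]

                                    
━━━━━━━━━━━━━━━━━━━━━━━━━┓          
DialogModal              ┃          
─────────────────────────┨          
his module processes netw┃          
ach component implements ┃          
                         ┃          
r┌────────────────────┐ba┃          
 │      Confirm       │  ┃          
h│Unsaved changes dete│eu┃          
r│[Save]  Don't Save  │ c┃          
h└────────────────────┘mi┃          
he pipeline maintains inc┃          
                         ┃          
                         ┃          
━━━━━━━━━━━━━━━━━━━━━━━━━┛          
━━━━━━━━━━━━━━━━━━━━━━┓             
 Sokoban              ┃             
──────────────────────┨             
████████              ┃             
█◎     █              ┃             
█  █@  █              ┃             
█ ██ █ █              ┃             
█  ◎█  █              ┃             


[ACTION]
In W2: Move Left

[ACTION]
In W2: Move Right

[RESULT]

                                    
━━━━━━━━━━━━━━━━━━━━━━━━━┓          
DialogModal              ┃          
─────────────────────────┨          
his module processes netw┃          
ach component implements ┃          
                         ┃          
r┌────────────────────┐ba┃          
 │      Confirm       │  ┃          
h│Unsaved changes dete│eu┃          
r│[Save]  Don't Save  │ c┃          
h└────────────────────┘mi┃          
he pipeline maintains inc┃          
                         ┃          
                         ┃          
━━━━━━━━━━━━━━━━━━━━━━━━━┛          
━━━━━━━━━━━━━━━━━━━━━━┓             
 Sokoban              ┃             
──────────────────────┨             
████████              ┃             
█◎     █              ┃             
█  █ @ █              ┃             
█ ██ █ █              ┃             
█  ◎█  █              ┃             
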